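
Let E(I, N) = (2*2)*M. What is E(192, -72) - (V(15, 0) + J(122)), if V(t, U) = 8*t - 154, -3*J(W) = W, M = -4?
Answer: 176/3 ≈ 58.667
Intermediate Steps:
J(W) = -W/3
V(t, U) = -154 + 8*t
E(I, N) = -16 (E(I, N) = (2*2)*(-4) = 4*(-4) = -16)
E(192, -72) - (V(15, 0) + J(122)) = -16 - ((-154 + 8*15) - 1/3*122) = -16 - ((-154 + 120) - 122/3) = -16 - (-34 - 122/3) = -16 - 1*(-224/3) = -16 + 224/3 = 176/3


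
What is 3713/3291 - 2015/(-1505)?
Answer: 2443886/990591 ≈ 2.4671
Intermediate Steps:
3713/3291 - 2015/(-1505) = 3713*(1/3291) - 2015*(-1/1505) = 3713/3291 + 403/301 = 2443886/990591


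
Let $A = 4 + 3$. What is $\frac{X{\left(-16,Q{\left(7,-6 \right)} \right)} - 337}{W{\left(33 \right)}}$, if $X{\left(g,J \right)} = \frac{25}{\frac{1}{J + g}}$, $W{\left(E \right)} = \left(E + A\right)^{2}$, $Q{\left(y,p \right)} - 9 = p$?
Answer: $- \frac{331}{800} \approx -0.41375$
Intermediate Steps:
$Q{\left(y,p \right)} = 9 + p$
$A = 7$
$W{\left(E \right)} = \left(7 + E\right)^{2}$ ($W{\left(E \right)} = \left(E + 7\right)^{2} = \left(7 + E\right)^{2}$)
$X{\left(g,J \right)} = 25 J + 25 g$ ($X{\left(g,J \right)} = 25 \left(J + g\right) = 25 J + 25 g$)
$\frac{X{\left(-16,Q{\left(7,-6 \right)} \right)} - 337}{W{\left(33 \right)}} = \frac{\left(25 \left(9 - 6\right) + 25 \left(-16\right)\right) - 337}{\left(7 + 33\right)^{2}} = \frac{\left(25 \cdot 3 - 400\right) - 337}{40^{2}} = \frac{\left(75 - 400\right) - 337}{1600} = \left(-325 - 337\right) \frac{1}{1600} = \left(-662\right) \frac{1}{1600} = - \frac{331}{800}$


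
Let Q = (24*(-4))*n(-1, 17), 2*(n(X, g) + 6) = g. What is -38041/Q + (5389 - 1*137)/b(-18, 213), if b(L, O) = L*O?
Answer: 24098119/153360 ≈ 157.13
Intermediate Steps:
n(X, g) = -6 + g/2
Q = -240 (Q = (24*(-4))*(-6 + (1/2)*17) = -96*(-6 + 17/2) = -96*5/2 = -240)
-38041/Q + (5389 - 1*137)/b(-18, 213) = -38041/(-240) + (5389 - 1*137)/((-18*213)) = -38041*(-1/240) + (5389 - 137)/(-3834) = 38041/240 + 5252*(-1/3834) = 38041/240 - 2626/1917 = 24098119/153360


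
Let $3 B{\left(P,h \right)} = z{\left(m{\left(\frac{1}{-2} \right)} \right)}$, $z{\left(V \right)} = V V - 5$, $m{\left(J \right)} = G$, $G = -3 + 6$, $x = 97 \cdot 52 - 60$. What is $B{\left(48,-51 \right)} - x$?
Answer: $- \frac{14948}{3} \approx -4982.7$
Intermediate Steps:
$x = 4984$ ($x = 5044 - 60 = 4984$)
$G = 3$
$m{\left(J \right)} = 3$
$z{\left(V \right)} = -5 + V^{2}$ ($z{\left(V \right)} = V^{2} - 5 = -5 + V^{2}$)
$B{\left(P,h \right)} = \frac{4}{3}$ ($B{\left(P,h \right)} = \frac{-5 + 3^{2}}{3} = \frac{-5 + 9}{3} = \frac{1}{3} \cdot 4 = \frac{4}{3}$)
$B{\left(48,-51 \right)} - x = \frac{4}{3} - 4984 = - \frac{14948}{3}$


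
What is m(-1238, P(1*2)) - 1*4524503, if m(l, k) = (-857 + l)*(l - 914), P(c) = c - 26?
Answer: -16063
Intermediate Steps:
P(c) = -26 + c
m(l, k) = (-914 + l)*(-857 + l) (m(l, k) = (-857 + l)*(-914 + l) = (-914 + l)*(-857 + l))
m(-1238, P(1*2)) - 1*4524503 = (783298 + (-1238)² - 1771*(-1238)) - 1*4524503 = (783298 + 1532644 + 2192498) - 4524503 = 4508440 - 4524503 = -16063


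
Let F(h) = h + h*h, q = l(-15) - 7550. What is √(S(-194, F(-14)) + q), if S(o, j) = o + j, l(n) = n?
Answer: I*√7577 ≈ 87.046*I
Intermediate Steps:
q = -7565 (q = -15 - 7550 = -7565)
F(h) = h + h²
S(o, j) = j + o
√(S(-194, F(-14)) + q) = √((-14*(1 - 14) - 194) - 7565) = √((-14*(-13) - 194) - 7565) = √((182 - 194) - 7565) = √(-12 - 7565) = √(-7577) = I*√7577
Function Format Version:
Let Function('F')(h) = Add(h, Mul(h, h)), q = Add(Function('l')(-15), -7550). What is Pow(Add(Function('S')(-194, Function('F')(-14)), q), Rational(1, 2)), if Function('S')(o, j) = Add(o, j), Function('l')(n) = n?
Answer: Mul(I, Pow(7577, Rational(1, 2))) ≈ Mul(87.046, I)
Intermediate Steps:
q = -7565 (q = Add(-15, -7550) = -7565)
Function('F')(h) = Add(h, Pow(h, 2))
Function('S')(o, j) = Add(j, o)
Pow(Add(Function('S')(-194, Function('F')(-14)), q), Rational(1, 2)) = Pow(Add(Add(Mul(-14, Add(1, -14)), -194), -7565), Rational(1, 2)) = Pow(Add(Add(Mul(-14, -13), -194), -7565), Rational(1, 2)) = Pow(Add(Add(182, -194), -7565), Rational(1, 2)) = Pow(Add(-12, -7565), Rational(1, 2)) = Pow(-7577, Rational(1, 2)) = Mul(I, Pow(7577, Rational(1, 2)))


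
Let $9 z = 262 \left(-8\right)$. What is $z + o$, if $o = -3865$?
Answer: $- \frac{36881}{9} \approx -4097.9$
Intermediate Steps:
$z = - \frac{2096}{9}$ ($z = \frac{262 \left(-8\right)}{9} = \frac{1}{9} \left(-2096\right) = - \frac{2096}{9} \approx -232.89$)
$z + o = - \frac{2096}{9} - 3865 = - \frac{36881}{9}$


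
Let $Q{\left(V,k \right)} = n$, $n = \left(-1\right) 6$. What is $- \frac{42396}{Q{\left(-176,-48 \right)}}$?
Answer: $7066$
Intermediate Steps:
$n = -6$
$Q{\left(V,k \right)} = -6$
$- \frac{42396}{Q{\left(-176,-48 \right)}} = - \frac{42396}{-6} = \left(-42396\right) \left(- \frac{1}{6}\right) = 7066$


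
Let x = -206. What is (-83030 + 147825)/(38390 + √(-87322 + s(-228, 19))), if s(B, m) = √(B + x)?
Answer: 64795/(38390 + √(-87322 + I*√434)) ≈ 1.6877 - 0.012991*I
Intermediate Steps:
s(B, m) = √(-206 + B) (s(B, m) = √(B - 206) = √(-206 + B))
(-83030 + 147825)/(38390 + √(-87322 + s(-228, 19))) = (-83030 + 147825)/(38390 + √(-87322 + √(-206 - 228))) = 64795/(38390 + √(-87322 + √(-434))) = 64795/(38390 + √(-87322 + I*√434))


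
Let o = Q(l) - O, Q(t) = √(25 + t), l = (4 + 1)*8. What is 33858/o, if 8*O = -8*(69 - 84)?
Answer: -50787/16 - 16929*√65/80 ≈ -4880.3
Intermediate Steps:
l = 40 (l = 5*8 = 40)
O = 15 (O = (-8*(69 - 84))/8 = (-8*(-15))/8 = (⅛)*120 = 15)
o = -15 + √65 (o = √(25 + 40) - 1*15 = √65 - 15 = -15 + √65 ≈ -6.9377)
33858/o = 33858/(-15 + √65)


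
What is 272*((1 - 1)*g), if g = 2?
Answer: 0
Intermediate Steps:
272*((1 - 1)*g) = 272*((1 - 1)*2) = 272*(0*2) = 272*0 = 0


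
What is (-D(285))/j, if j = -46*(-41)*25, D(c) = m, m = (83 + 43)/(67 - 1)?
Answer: -21/518650 ≈ -4.0490e-5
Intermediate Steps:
m = 21/11 (m = 126/66 = 126*(1/66) = 21/11 ≈ 1.9091)
D(c) = 21/11
j = 47150 (j = 1886*25 = 47150)
(-D(285))/j = -1*21/11/47150 = -21/11*1/47150 = -21/518650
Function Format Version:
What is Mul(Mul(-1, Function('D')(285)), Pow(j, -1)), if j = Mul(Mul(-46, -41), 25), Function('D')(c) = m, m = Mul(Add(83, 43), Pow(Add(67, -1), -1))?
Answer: Rational(-21, 518650) ≈ -4.0490e-5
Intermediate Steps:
m = Rational(21, 11) (m = Mul(126, Pow(66, -1)) = Mul(126, Rational(1, 66)) = Rational(21, 11) ≈ 1.9091)
Function('D')(c) = Rational(21, 11)
j = 47150 (j = Mul(1886, 25) = 47150)
Mul(Mul(-1, Function('D')(285)), Pow(j, -1)) = Mul(Mul(-1, Rational(21, 11)), Pow(47150, -1)) = Mul(Rational(-21, 11), Rational(1, 47150)) = Rational(-21, 518650)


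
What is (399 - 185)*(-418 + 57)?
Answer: -77254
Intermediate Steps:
(399 - 185)*(-418 + 57) = 214*(-361) = -77254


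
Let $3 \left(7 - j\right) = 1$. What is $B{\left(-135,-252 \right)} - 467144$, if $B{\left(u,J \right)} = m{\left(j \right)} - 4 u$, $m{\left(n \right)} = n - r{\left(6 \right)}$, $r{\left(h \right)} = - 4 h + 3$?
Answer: $- \frac{1399729}{3} \approx -4.6658 \cdot 10^{5}$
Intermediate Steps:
$r{\left(h \right)} = 3 - 4 h$
$j = \frac{20}{3}$ ($j = 7 - \frac{1}{3} = \frac{20}{3} \approx 6.6667$)
$m{\left(n \right)} = 21 + n$ ($m{\left(n \right)} = n - \left(3 - 24\right) = n - -21 = n + 21 = 21 + n$)
$B{\left(u,J \right)} = \frac{83}{3} - 4 u$ ($B{\left(u,J \right)} = \left(21 + \frac{20}{3}\right) - 4 u = \frac{83}{3} - 4 u$)
$B{\left(-135,-252 \right)} - 467144 = \left(\frac{83}{3} - -540\right) - 467144 = \left(\frac{83}{3} + 540\right) - 467144 = \frac{1703}{3} - 467144 = - \frac{1399729}{3}$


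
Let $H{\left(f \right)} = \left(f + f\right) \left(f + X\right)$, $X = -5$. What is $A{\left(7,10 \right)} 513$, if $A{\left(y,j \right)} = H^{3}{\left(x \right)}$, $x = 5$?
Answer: $0$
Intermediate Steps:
$H{\left(f \right)} = 2 f \left(-5 + f\right)$ ($H{\left(f \right)} = \left(f + f\right) \left(f - 5\right) = 2 f \left(-5 + f\right)$)
$A{\left(y,j \right)} = 0$ ($A{\left(y,j \right)} = \left(2 \cdot 5 \left(-5 + 5\right)\right)^{3} = \left(2 \cdot 5 \cdot 0\right)^{3} = 0^{3} = 0$)
$A{\left(7,10 \right)} 513 = 0 \cdot 513 = 0$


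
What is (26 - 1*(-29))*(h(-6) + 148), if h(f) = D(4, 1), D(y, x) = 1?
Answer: 8195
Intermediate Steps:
h(f) = 1
(26 - 1*(-29))*(h(-6) + 148) = (26 - 1*(-29))*(1 + 148) = (26 + 29)*149 = 55*149 = 8195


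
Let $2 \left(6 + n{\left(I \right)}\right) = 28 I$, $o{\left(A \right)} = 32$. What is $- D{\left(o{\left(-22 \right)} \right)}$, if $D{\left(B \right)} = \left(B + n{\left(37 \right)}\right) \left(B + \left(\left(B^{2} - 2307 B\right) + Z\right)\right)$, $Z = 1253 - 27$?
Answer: $38918848$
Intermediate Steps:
$Z = 1226$
$n{\left(I \right)} = -6 + 14 I$ ($n{\left(I \right)} = -6 + \frac{28 I}{2} = -6 + 14 I$)
$D{\left(B \right)} = \left(512 + B\right) \left(1226 + B^{2} - 2306 B\right)$ ($D{\left(B \right)} = \left(B + \left(-6 + 14 \cdot 37\right)\right) \left(B + \left(\left(B^{2} - 2307 B\right) + 1226\right)\right) = \left(B + \left(-6 + 518\right)\right) \left(B + \left(1226 + B^{2} - 2307 B\right)\right) = \left(B + 512\right) \left(1226 + B^{2} - 2306 B\right) = \left(512 + B\right) \left(1226 + B^{2} - 2306 B\right)$)
$- D{\left(o{\left(-22 \right)} \right)} = - (627712 + 32^{3} - 37742272 - 1794 \cdot 32^{2}) = - (627712 + 32768 - 37742272 - 1837056) = \left(-1\right) \left(-38918848\right) = 38918848$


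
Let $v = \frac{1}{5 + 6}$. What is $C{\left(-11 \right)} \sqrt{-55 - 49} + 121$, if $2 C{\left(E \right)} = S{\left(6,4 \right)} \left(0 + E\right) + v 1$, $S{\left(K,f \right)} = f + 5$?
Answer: $121 - \frac{1088 i \sqrt{26}}{11} \approx 121.0 - 504.34 i$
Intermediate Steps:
$S{\left(K,f \right)} = 5 + f$
$v = \frac{1}{11} \approx 0.090909$
$C{\left(E \right)} = \frac{1}{22} + \frac{9 E}{2}$ ($C{\left(E \right)} = \frac{\left(5 + 4\right) \left(0 + E\right) + \frac{1}{11} \cdot 1}{2} = \frac{9 E + \frac{1}{11}}{2} = \frac{\frac{1}{11} + 9 E}{2} = \frac{1}{22} + \frac{9 E}{2}$)
$C{\left(-11 \right)} \sqrt{-55 - 49} + 121 = \left(\frac{1}{22} + \frac{9}{2} \left(-11\right)\right) \sqrt{-55 - 49} + 121 = \left(\frac{1}{22} - \frac{99}{2}\right) \sqrt{-104} + 121 = - \frac{544 \cdot 2 i \sqrt{26}}{11} + 121 = - \frac{1088 i \sqrt{26}}{11} + 121 = 121 - \frac{1088 i \sqrt{26}}{11}$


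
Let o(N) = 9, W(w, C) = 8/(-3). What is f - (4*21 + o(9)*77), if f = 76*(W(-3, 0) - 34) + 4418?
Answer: 2563/3 ≈ 854.33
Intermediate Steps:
W(w, C) = -8/3 (W(w, C) = 8*(-⅓) = -8/3)
f = 4894/3 (f = 76*(-8/3 - 34) + 4418 = 76*(-110/3) + 4418 = -8360/3 + 4418 = 4894/3 ≈ 1631.3)
f - (4*21 + o(9)*77) = 4894/3 - (4*21 + 9*77) = 4894/3 - (84 + 693) = 4894/3 - 1*777 = 4894/3 - 777 = 2563/3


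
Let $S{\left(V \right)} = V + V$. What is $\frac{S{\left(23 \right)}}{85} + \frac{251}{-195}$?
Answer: $- \frac{2473}{3315} \approx -0.746$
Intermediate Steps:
$S{\left(V \right)} = 2 V$
$\frac{S{\left(23 \right)}}{85} + \frac{251}{-195} = \frac{2 \cdot 23}{85} + \frac{251}{-195} = 46 \cdot \frac{1}{85} + 251 \left(- \frac{1}{195}\right) = \frac{46}{85} - \frac{251}{195} = - \frac{2473}{3315}$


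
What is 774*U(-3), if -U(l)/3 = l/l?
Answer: -2322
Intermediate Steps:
U(l) = -3 (U(l) = -3*l/l = -3*1 = -3)
774*U(-3) = 774*(-3) = -2322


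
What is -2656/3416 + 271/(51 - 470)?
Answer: -254825/178913 ≈ -1.4243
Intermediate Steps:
-2656/3416 + 271/(51 - 470) = -2656*1/3416 + 271/(-419) = -332/427 + 271*(-1/419) = -332/427 - 271/419 = -254825/178913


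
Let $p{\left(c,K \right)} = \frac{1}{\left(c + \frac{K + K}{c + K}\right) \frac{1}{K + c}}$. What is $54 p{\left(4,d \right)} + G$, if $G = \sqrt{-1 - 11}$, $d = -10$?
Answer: $- \frac{486}{11} + 2 i \sqrt{3} \approx -44.182 + 3.4641 i$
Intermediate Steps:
$G = 2 i \sqrt{3}$ ($G = \sqrt{-12} = 2 i \sqrt{3} \approx 3.4641 i$)
$p{\left(c,K \right)} = \frac{K + c}{c + \frac{2 K}{K + c}}$ ($p{\left(c,K \right)} = \frac{1}{\left(c + \frac{2 K}{K + c}\right) \frac{1}{K + c}} = \frac{1}{\frac{1}{K + c} \left(c + \frac{2 K}{K + c}\right)} = \frac{K + c}{c + \frac{2 K}{K + c}}$)
$54 p{\left(4,d \right)} + G = 54 \frac{\left(-10 + 4\right)^{2}}{4^{2} + 2 \left(-10\right) - 40} + 2 i \sqrt{3} = 54 \frac{\left(-6\right)^{2}}{16 - 20 - 40} + 2 i \sqrt{3} = 54 \frac{36}{-44} + 2 i \sqrt{3} = 54 \cdot 36 \left(- \frac{1}{44}\right) + 2 i \sqrt{3} = 54 \left(- \frac{9}{11}\right) + 2 i \sqrt{3} = - \frac{486}{11} + 2 i \sqrt{3}$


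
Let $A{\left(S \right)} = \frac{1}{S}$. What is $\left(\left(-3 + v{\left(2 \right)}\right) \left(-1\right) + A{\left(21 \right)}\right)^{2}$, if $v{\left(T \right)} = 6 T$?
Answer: $\frac{35344}{441} \approx 80.145$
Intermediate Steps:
$\left(\left(-3 + v{\left(2 \right)}\right) \left(-1\right) + A{\left(21 \right)}\right)^{2} = \left(\left(-3 + 6 \cdot 2\right) \left(-1\right) + \frac{1}{21}\right)^{2} = \left(\left(-3 + 12\right) \left(-1\right) + \frac{1}{21}\right)^{2} = \left(9 \left(-1\right) + \frac{1}{21}\right)^{2} = \left(-9 + \frac{1}{21}\right)^{2} = \left(- \frac{188}{21}\right)^{2} = \frac{35344}{441}$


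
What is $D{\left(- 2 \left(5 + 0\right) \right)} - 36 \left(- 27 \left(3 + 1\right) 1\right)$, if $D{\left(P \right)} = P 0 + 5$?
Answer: $3893$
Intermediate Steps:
$D{\left(P \right)} = 5$ ($D{\left(P \right)} = 0 + 5 = 5$)
$D{\left(- 2 \left(5 + 0\right) \right)} - 36 \left(- 27 \left(3 + 1\right) 1\right) = 5 - 36 \left(- 27 \left(3 + 1\right) 1\right) = 5 - 36 \left(- 27 \cdot 4 \cdot 1\right) = 5 - 36 \left(\left(-27\right) 4\right) = 5 - -3888 = 5 + 3888 = 3893$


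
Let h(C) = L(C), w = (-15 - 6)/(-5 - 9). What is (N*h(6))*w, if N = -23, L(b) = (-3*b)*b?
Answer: 3726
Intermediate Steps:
L(b) = -3*b**2
w = 3/2 (w = -21/(-14) = -21*(-1/14) = 3/2 ≈ 1.5000)
h(C) = -3*C**2
(N*h(6))*w = -(-69)*6**2*(3/2) = -(-69)*36*(3/2) = -23*(-108)*(3/2) = 2484*(3/2) = 3726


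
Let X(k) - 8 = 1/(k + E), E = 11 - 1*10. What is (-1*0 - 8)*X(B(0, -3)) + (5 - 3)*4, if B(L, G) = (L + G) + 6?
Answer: -58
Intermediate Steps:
B(L, G) = 6 + G + L (B(L, G) = (G + L) + 6 = 6 + G + L)
E = 1 (E = 11 - 10 = 1)
X(k) = 8 + 1/(1 + k) (X(k) = 8 + 1/(k + 1) = 8 + 1/(1 + k))
(-1*0 - 8)*X(B(0, -3)) + (5 - 3)*4 = (-1*0 - 8)*((9 + 8*(6 - 3 + 0))/(1 + (6 - 3 + 0))) + (5 - 3)*4 = (0 - 8)*((9 + 8*3)/(1 + 3)) + 2*4 = -8*(9 + 24)/4 + 8 = -2*33 + 8 = -8*33/4 + 8 = -66 + 8 = -58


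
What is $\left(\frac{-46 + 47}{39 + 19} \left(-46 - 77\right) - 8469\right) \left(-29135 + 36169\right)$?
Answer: $- \frac{1727990025}{29} \approx -5.9586 \cdot 10^{7}$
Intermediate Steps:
$\left(\frac{-46 + 47}{39 + 19} \left(-46 - 77\right) - 8469\right) \left(-29135 + 36169\right) = \left(1 \cdot \frac{1}{58} \left(-123\right) - 8469\right) 7034 = \left(\frac{1}{58} \left(-123\right) - 8469\right) 7034 = \left(- \frac{123}{58} - 8469\right) 7034 = \left(- \frac{491325}{58}\right) 7034 = - \frac{1727990025}{29}$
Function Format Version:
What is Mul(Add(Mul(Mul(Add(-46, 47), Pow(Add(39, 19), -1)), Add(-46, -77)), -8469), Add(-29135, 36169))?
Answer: Rational(-1727990025, 29) ≈ -5.9586e+7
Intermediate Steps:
Mul(Add(Mul(Mul(Add(-46, 47), Pow(Add(39, 19), -1)), Add(-46, -77)), -8469), Add(-29135, 36169)) = Mul(Add(Mul(Mul(1, Pow(58, -1)), -123), -8469), 7034) = Mul(Add(Mul(Mul(1, Rational(1, 58)), -123), -8469), 7034) = Mul(Add(Mul(Rational(1, 58), -123), -8469), 7034) = Mul(Add(Rational(-123, 58), -8469), 7034) = Mul(Rational(-491325, 58), 7034) = Rational(-1727990025, 29)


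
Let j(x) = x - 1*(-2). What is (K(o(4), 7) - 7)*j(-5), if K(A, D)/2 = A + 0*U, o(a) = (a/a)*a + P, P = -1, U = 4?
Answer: 3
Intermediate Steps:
j(x) = 2 + x (j(x) = x + 2 = 2 + x)
o(a) = -1 + a (o(a) = (a/a)*a - 1 = 1*a - 1 = a - 1 = -1 + a)
K(A, D) = 2*A (K(A, D) = 2*(A + 0*4) = 2*(A + 0) = 2*A)
(K(o(4), 7) - 7)*j(-5) = (2*(-1 + 4) - 7)*(2 - 5) = (2*3 - 7)*(-3) = (6 - 7)*(-3) = -1*(-3) = 3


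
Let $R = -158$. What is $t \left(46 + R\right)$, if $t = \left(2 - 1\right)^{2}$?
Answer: $-112$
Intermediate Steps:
$t = 1$ ($t = 1^{2} = 1$)
$t \left(46 + R\right) = 1 \left(46 - 158\right) = 1 \left(-112\right) = -112$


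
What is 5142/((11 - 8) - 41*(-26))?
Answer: 5142/1069 ≈ 4.8101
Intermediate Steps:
5142/((11 - 8) - 41*(-26)) = 5142/(3 + 1066) = 5142/1069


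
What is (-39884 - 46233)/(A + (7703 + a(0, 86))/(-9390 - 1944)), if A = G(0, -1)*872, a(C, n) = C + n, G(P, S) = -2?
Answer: 976050078/19774285 ≈ 49.360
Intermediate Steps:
A = -1744 (A = -2*872 = -1744)
(-39884 - 46233)/(A + (7703 + a(0, 86))/(-9390 - 1944)) = (-39884 - 46233)/(-1744 + (7703 + (0 + 86))/(-9390 - 1944)) = -86117/(-1744 + (7703 + 86)/(-11334)) = -86117/(-1744 + 7789*(-1/11334)) = -86117/(-1744 - 7789/11334) = -86117/(-19774285/11334) = -86117*(-11334/19774285) = 976050078/19774285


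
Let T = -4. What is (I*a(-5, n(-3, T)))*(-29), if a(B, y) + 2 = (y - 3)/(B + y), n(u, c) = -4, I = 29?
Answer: 9251/9 ≈ 1027.9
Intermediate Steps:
a(B, y) = -2 + (-3 + y)/(B + y) (a(B, y) = -2 + (y - 3)/(B + y) = -2 + (-3 + y)/(B + y))
(I*a(-5, n(-3, T)))*(-29) = (29*((-3 - 1*(-4) - 2*(-5))/(-5 - 4)))*(-29) = (29*((-3 + 4 + 10)/(-9)))*(-29) = (29*(-⅑*11))*(-29) = (29*(-11/9))*(-29) = -319/9*(-29) = 9251/9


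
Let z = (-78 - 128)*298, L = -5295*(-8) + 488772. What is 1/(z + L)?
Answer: 1/469744 ≈ 2.1288e-6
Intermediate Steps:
L = 531132 (L = -353*(-120) + 488772 = 42360 + 488772 = 531132)
z = -61388 (z = -206*298 = -61388)
1/(z + L) = 1/(-61388 + 531132) = 1/469744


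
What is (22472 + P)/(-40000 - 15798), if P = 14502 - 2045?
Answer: -34929/55798 ≈ -0.62599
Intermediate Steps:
P = 12457
(22472 + P)/(-40000 - 15798) = (22472 + 12457)/(-40000 - 15798) = 34929/(-55798) = 34929*(-1/55798) = -34929/55798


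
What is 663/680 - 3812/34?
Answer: -75577/680 ≈ -111.14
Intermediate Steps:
663/680 - 3812/34 = 663*(1/680) - 3812*1/34 = 39/40 - 1906/17 = -75577/680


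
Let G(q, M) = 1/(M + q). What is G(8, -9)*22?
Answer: -22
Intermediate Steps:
G(8, -9)*22 = 22/(-9 + 8) = 22/(-1) = -1*22 = -22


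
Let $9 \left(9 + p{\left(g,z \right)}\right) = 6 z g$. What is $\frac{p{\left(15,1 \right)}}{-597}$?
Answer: $- \frac{1}{597} \approx -0.001675$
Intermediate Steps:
$p{\left(g,z \right)} = -9 + \frac{2 g z}{3}$ ($p{\left(g,z \right)} = -9 + \frac{6 z g}{9} = -9 + \frac{6 g z}{9} = -9 + \frac{2 g z}{3}$)
$\frac{p{\left(15,1 \right)}}{-597} = \frac{-9 + \frac{2}{3} \cdot 15 \cdot 1}{-597} = \left(-9 + 10\right) \left(- \frac{1}{597}\right) = 1 \left(- \frac{1}{597}\right) = - \frac{1}{597}$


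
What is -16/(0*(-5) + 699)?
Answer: -16/699 ≈ -0.022890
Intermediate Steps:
-16/(0*(-5) + 699) = -16/(0 + 699) = -16/699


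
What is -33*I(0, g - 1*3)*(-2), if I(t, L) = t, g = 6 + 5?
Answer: 0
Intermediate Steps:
g = 11
-33*I(0, g - 1*3)*(-2) = -33*0*(-2) = 0*(-2) = 0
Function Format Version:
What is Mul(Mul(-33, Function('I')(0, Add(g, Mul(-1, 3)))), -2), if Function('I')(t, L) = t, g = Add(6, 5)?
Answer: 0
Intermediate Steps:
g = 11
Mul(Mul(-33, Function('I')(0, Add(g, Mul(-1, 3)))), -2) = Mul(Mul(-33, 0), -2) = Mul(0, -2) = 0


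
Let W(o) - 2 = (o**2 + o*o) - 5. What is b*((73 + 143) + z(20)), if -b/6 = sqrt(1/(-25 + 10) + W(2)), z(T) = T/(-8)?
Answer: -427*sqrt(1110)/5 ≈ -2845.2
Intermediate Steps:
z(T) = -T/8 (z(T) = T*(-1/8) = -T/8)
W(o) = -3 + 2*o**2 (W(o) = 2 + ((o**2 + o*o) - 5) = 2 + ((o**2 + o**2) - 5) = 2 + (2*o**2 - 5) = 2 + (-5 + 2*o**2) = -3 + 2*o**2)
b = -2*sqrt(1110)/5 (b = -6*sqrt(1/(-25 + 10) + (-3 + 2*2**2)) = -6*sqrt(1/(-15) + (-3 + 2*4)) = -6*sqrt(-1/15 + (-3 + 8)) = -6*sqrt(-1/15 + 5) = -2*sqrt(1110)/5 ≈ -13.327)
b*((73 + 143) + z(20)) = (-2*sqrt(1110)/5)*((73 + 143) - 1/8*20) = (-2*sqrt(1110)/5)*(216 - 5/2) = -2*sqrt(1110)/5*(427/2) = -427*sqrt(1110)/5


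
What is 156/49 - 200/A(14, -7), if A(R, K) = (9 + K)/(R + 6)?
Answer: -97844/49 ≈ -1996.8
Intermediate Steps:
A(R, K) = (9 + K)/(6 + R)
156/49 - 200/A(14, -7) = 156/49 - 200*(6 + 14)/(9 - 7) = 156*(1/49) - 200/(2/20) = 156/49 - 200/((1/20)*2) = 156/49 - 200/⅒ = 156/49 - 200*10 = 156/49 - 2000 = -97844/49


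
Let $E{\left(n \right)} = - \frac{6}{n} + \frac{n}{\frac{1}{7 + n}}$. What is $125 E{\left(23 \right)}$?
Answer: $\frac{1983000}{23} \approx 86217.0$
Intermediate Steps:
$E{\left(n \right)} = - \frac{6}{n} + n \left(7 + n\right)$
$125 E{\left(23 \right)} = 125 \frac{-6 + 23^{2} \left(7 + 23\right)}{23} = 125 \frac{-6 + 529 \cdot 30}{23} = 125 \frac{-6 + 15870}{23} = 125 \cdot \frac{1}{23} \cdot 15864 = 125 \cdot \frac{15864}{23} = \frac{1983000}{23}$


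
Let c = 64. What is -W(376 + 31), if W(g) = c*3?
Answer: -192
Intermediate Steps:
W(g) = 192 (W(g) = 64*3 = 192)
-W(376 + 31) = -1*192 = -192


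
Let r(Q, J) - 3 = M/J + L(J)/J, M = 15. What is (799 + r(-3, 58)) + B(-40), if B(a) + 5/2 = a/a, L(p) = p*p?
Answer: 24904/29 ≈ 858.76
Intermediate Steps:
L(p) = p²
B(a) = -3/2 (B(a) = -5/2 + a/a = -5/2 + 1 = -3/2)
r(Q, J) = 3 + J + 15/J (r(Q, J) = 3 + (15/J + J²/J) = 3 + (15/J + J) = 3 + (J + 15/J) = 3 + J + 15/J)
(799 + r(-3, 58)) + B(-40) = (799 + (3 + 58 + 15/58)) - 3/2 = (799 + 3553/58) - 3/2 = 49895/58 - 3/2 = 24904/29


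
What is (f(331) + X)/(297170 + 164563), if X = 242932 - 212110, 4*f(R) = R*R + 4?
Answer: 232853/1846932 ≈ 0.12608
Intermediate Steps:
f(R) = 1 + R²/4 (f(R) = (R*R + 4)/4 = (R² + 4)/4 = (4 + R²)/4 = 1 + R²/4)
X = 30822
(f(331) + X)/(297170 + 164563) = ((1 + (¼)*331²) + 30822)/(297170 + 164563) = ((1 + (¼)*109561) + 30822)/461733 = ((1 + 109561/4) + 30822)*(1/461733) = (109565/4 + 30822)*(1/461733) = (232853/4)*(1/461733) = 232853/1846932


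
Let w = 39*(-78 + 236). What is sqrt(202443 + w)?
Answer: sqrt(208605) ≈ 456.73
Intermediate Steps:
w = 6162 (w = 39*158 = 6162)
sqrt(202443 + w) = sqrt(202443 + 6162) = sqrt(208605)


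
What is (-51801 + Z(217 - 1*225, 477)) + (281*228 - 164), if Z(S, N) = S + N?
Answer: 12572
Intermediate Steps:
Z(S, N) = N + S
(-51801 + Z(217 - 1*225, 477)) + (281*228 - 164) = (-51801 + (477 + (217 - 1*225))) + (281*228 - 164) = (-51801 + (477 + (217 - 225))) + (64068 - 164) = (-51801 + (477 - 8)) + 63904 = (-51801 + 469) + 63904 = -51332 + 63904 = 12572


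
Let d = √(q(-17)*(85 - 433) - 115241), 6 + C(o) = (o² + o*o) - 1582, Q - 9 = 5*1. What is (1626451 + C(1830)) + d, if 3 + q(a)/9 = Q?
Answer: 8322663 + I*√149693 ≈ 8.3227e+6 + 386.9*I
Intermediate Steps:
Q = 14 (Q = 9 + 5*1 = 9 + 5 = 14)
q(a) = 99 (q(a) = -27 + 9*14 = -27 + 126 = 99)
C(o) = -1588 + 2*o² (C(o) = -6 + ((o² + o*o) - 1582) = -6 + ((o² + o²) - 1582) = -6 + (2*o² - 1582) = -6 + (-1582 + 2*o²) = -1588 + 2*o²)
d = I*√149693 (d = √(99*(85 - 433) - 115241) = √(99*(-348) - 115241) = √(-34452 - 115241) = √(-149693) = I*√149693 ≈ 386.9*I)
(1626451 + C(1830)) + d = (1626451 + (-1588 + 2*1830²)) + I*√149693 = (1626451 + (-1588 + 2*3348900)) + I*√149693 = (1626451 + (-1588 + 6697800)) + I*√149693 = (1626451 + 6696212) + I*√149693 = 8322663 + I*√149693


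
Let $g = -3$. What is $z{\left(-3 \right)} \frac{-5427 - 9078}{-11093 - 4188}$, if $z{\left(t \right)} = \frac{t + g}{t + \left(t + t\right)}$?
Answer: $\frac{9670}{15281} \approx 0.63281$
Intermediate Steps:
$z{\left(t \right)} = \frac{-3 + t}{3 t}$ ($z{\left(t \right)} = \frac{t - 3}{t + \left(t + t\right)} = \frac{-3 + t}{t + 2 t} = \frac{-3 + t}{3 t}$)
$z{\left(-3 \right)} \frac{-5427 - 9078}{-11093 - 4188} = \frac{-3 - 3}{3 \left(-3\right)} \frac{-5427 - 9078}{-11093 - 4188} = \frac{1}{3} \left(- \frac{1}{3}\right) \left(-6\right) \left(- \frac{14505}{-15281}\right) = \frac{2 \left(\left(-14505\right) \left(- \frac{1}{15281}\right)\right)}{3} = \frac{2}{3} \cdot \frac{14505}{15281} = \frac{9670}{15281}$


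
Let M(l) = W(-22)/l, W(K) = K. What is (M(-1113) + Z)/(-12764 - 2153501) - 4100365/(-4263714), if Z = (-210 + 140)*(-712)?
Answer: 459508600624397/489525723635130 ≈ 0.93868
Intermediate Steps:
Z = 49840 (Z = -70*(-712) = 49840)
M(l) = -22/l
(M(-1113) + Z)/(-12764 - 2153501) - 4100365/(-4263714) = (-22/(-1113) + 49840)/(-12764 - 2153501) - 4100365/(-4263714) = (-22*(-1/1113) + 49840)/(-2166265) - 4100365*(-1)/4263714 = (22/1113 + 49840)*(-1/2166265) - 1*(-4100365/4263714) = (55471942/1113)*(-1/2166265) + 4100365/4263714 = -55471942/2411052945 + 4100365/4263714 = 459508600624397/489525723635130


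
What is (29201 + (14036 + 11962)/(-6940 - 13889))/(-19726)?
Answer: -202733877/136957618 ≈ -1.4803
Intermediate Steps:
(29201 + (14036 + 11962)/(-6940 - 13889))/(-19726) = (29201 + 25998/(-20829))*(-1/19726) = (29201 + 25998*(-1/20829))*(-1/19726) = (29201 - 8666/6943)*(-1/19726) = (202733877/6943)*(-1/19726) = -202733877/136957618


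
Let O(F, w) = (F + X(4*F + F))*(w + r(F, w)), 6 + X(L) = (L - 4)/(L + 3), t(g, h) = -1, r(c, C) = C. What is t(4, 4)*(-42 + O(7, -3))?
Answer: 1005/19 ≈ 52.895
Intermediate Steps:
X(L) = -6 + (-4 + L)/(3 + L) (X(L) = -6 + (L - 4)/(L + 3) = -6 + (-4 + L)/(3 + L))
O(F, w) = 2*w*(F + (-22 - 25*F)/(3 + 5*F)) (O(F, w) = (F + (-22 - 5*(4*F + F))/(3 + (4*F + F)))*(w + w) = (F + (-22 - 25*F)/(3 + 5*F))*(2*w) = 2*w*(F + (-22 - 25*F)/(3 + 5*F)))
t(4, 4)*(-42 + O(7, -3)) = -(-42 + 2*(-3)*(-22 - 22*7 + 5*7²)/(3 + 5*7)) = -(-42 + 2*(-3)*(-22 - 154 + 5*49)/(3 + 35)) = -(-42 + 2*(-3)*(-22 - 154 + 245)/38) = -(-42 + 2*(-3)*(1/38)*69) = -(-42 - 207/19) = -1*(-1005/19) = 1005/19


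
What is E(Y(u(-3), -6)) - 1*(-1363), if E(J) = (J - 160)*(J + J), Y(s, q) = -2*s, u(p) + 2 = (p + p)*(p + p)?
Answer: 32371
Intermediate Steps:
u(p) = -2 + 4*p² (u(p) = -2 + (p + p)*(p + p) = -2 + (2*p)*(2*p) = -2 + 4*p²)
E(J) = 2*J*(-160 + J) (E(J) = (-160 + J)*(2*J) = 2*J*(-160 + J))
E(Y(u(-3), -6)) - 1*(-1363) = 2*(-2*(-2 + 4*(-3)²))*(-160 - 2*(-2 + 4*(-3)²)) - 1*(-1363) = 2*(-2*(-2 + 4*9))*(-160 - 2*(-2 + 4*9)) + 1363 = 2*(-2*(-2 + 36))*(-160 - 2*(-2 + 36)) + 1363 = 2*(-2*34)*(-160 - 2*34) + 1363 = 2*(-68)*(-160 - 68) + 1363 = 2*(-68)*(-228) + 1363 = 31008 + 1363 = 32371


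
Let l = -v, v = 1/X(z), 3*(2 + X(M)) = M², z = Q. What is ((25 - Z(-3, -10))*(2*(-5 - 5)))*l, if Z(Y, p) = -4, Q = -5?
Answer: 1740/19 ≈ 91.579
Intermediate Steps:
z = -5
X(M) = -2 + M²/3
v = 3/19 (v = 1/(-2 + (⅓)*(-5)²) = 1/(-2 + (⅓)*25) = 1/(-2 + 25/3) = 1/(19/3) = 3/19 ≈ 0.15789)
l = -3/19 (l = -1*3/19 = -3/19 ≈ -0.15789)
((25 - Z(-3, -10))*(2*(-5 - 5)))*l = ((25 - 1*(-4))*(2*(-5 - 5)))*(-3/19) = ((25 + 4)*(2*(-10)))*(-3/19) = (29*(-20))*(-3/19) = -580*(-3/19) = 1740/19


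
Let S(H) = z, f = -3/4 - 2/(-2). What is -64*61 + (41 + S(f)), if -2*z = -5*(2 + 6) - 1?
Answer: -7685/2 ≈ -3842.5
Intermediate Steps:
f = ¼ (f = -3*¼ - 2*(-½) = -¾ + 1 = ¼ ≈ 0.25000)
z = 41/2 (z = -(-5*(2 + 6) - 1)/2 = -(-5*8 - 1)/2 = -(-40 - 1)/2 = -½*(-41) = 41/2 ≈ 20.500)
S(H) = 41/2
-64*61 + (41 + S(f)) = -64*61 + (41 + 41/2) = -3904 + 123/2 = -7685/2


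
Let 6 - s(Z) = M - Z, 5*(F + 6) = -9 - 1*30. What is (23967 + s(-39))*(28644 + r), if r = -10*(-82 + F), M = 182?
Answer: 703106704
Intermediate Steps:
F = -69/5 (F = -6 + (-9 - 1*30)/5 = -6 + (-9 - 30)/5 = -6 + (⅕)*(-39) = -6 - 39/5 = -69/5 ≈ -13.800)
r = 958 (r = -10*(-82 - 69/5) = -10*(-479/5) = 958)
s(Z) = -176 + Z (s(Z) = 6 - (182 - Z) = 6 + (-182 + Z) = -176 + Z)
(23967 + s(-39))*(28644 + r) = (23967 + (-176 - 39))*(28644 + 958) = (23967 - 215)*29602 = 23752*29602 = 703106704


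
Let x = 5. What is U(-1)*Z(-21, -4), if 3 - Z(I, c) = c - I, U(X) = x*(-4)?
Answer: 280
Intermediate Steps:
U(X) = -20 (U(X) = 5*(-4) = -20)
Z(I, c) = 3 + I - c (Z(I, c) = 3 - (c - I) = 3 + (I - c) = 3 + I - c)
U(-1)*Z(-21, -4) = -20*(3 - 21 - 1*(-4)) = -20*(3 - 21 + 4) = -20*(-14) = 280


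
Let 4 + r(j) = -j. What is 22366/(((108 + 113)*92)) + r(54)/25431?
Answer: 283805245/258531546 ≈ 1.0978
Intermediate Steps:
r(j) = -4 - j
22366/(((108 + 113)*92)) + r(54)/25431 = 22366/(((108 + 113)*92)) + (-4 - 1*54)/25431 = 22366/((221*92)) + (-4 - 54)*(1/25431) = 22366/20332 - 58*1/25431 = 22366*(1/20332) - 58/25431 = 11183/10166 - 58/25431 = 283805245/258531546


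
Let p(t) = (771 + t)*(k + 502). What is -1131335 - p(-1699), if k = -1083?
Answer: -1670503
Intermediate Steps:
p(t) = -447951 - 581*t (p(t) = (771 + t)*(-1083 + 502) = (771 + t)*(-581) = -447951 - 581*t)
-1131335 - p(-1699) = -1131335 - (-447951 - 581*(-1699)) = -1131335 - (-447951 + 987119) = -1131335 - 1*539168 = -1131335 - 539168 = -1670503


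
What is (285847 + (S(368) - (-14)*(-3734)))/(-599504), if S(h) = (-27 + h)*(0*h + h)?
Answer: -359059/599504 ≈ -0.59893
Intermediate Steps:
S(h) = h*(-27 + h) (S(h) = (-27 + h)*(0 + h) = (-27 + h)*h = h*(-27 + h))
(285847 + (S(368) - (-14)*(-3734)))/(-599504) = (285847 + (368*(-27 + 368) - (-14)*(-3734)))/(-599504) = (285847 + (368*341 - 1*52276))*(-1/599504) = (285847 + (125488 - 52276))*(-1/599504) = (285847 + 73212)*(-1/599504) = 359059*(-1/599504) = -359059/599504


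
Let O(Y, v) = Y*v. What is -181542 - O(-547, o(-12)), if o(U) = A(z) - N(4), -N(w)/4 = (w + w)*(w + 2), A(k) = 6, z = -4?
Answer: -73236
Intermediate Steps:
N(w) = -8*w*(2 + w) (N(w) = -4*(w + w)*(w + 2) = -4*2*w*(2 + w) = -8*w*(2 + w))
o(U) = 198 (o(U) = 6 - (-8)*4*(2 + 4) = 6 - (-8)*4*6 = 6 - 1*(-192) = 6 + 192 = 198)
-181542 - O(-547, o(-12)) = -181542 - (-547)*198 = -181542 - 1*(-108306) = -181542 + 108306 = -73236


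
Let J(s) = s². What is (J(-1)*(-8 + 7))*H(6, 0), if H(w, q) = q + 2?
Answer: -2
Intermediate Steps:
H(w, q) = 2 + q
(J(-1)*(-8 + 7))*H(6, 0) = ((-1)²*(-8 + 7))*(2 + 0) = (1*(-1))*2 = -1*2 = -2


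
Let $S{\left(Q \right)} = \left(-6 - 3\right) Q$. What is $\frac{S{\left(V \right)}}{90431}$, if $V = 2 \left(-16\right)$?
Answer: $\frac{288}{90431} \approx 0.0031847$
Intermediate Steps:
$V = -32$
$S{\left(Q \right)} = - 9 Q$
$\frac{S{\left(V \right)}}{90431} = \frac{\left(-9\right) \left(-32\right)}{90431} = 288 \cdot \frac{1}{90431} = \frac{288}{90431}$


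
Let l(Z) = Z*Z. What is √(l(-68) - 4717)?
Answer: I*√93 ≈ 9.6436*I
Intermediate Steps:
l(Z) = Z²
√(l(-68) - 4717) = √((-68)² - 4717) = √(4624 - 4717) = √(-93) = I*√93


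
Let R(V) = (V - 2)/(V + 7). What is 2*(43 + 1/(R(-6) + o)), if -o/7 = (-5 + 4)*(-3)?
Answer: 2492/29 ≈ 85.931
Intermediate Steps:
R(V) = (-2 + V)/(7 + V)
o = -21 (o = -7*(-5 + 4)*(-3) = -(-7)*(-3) = -7*3 = -21)
2*(43 + 1/(R(-6) + o)) = 2*(43 + 1/((-2 - 6)/(7 - 6) - 21)) = 2*(43 + 1/(-8/1 - 21)) = 2*(43 + 1/(1*(-8) - 21)) = 2*(43 + 1/(-8 - 21)) = 2*(43 + 1/(-29)) = 2*(43 - 1/29) = 2*(1246/29) = 2492/29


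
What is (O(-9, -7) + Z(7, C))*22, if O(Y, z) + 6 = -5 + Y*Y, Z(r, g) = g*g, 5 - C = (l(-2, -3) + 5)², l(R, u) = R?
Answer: 1892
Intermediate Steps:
C = -4 (C = 5 - (-2 + 5)² = 5 - 1*3² = 5 - 1*9 = 5 - 9 = -4)
Z(r, g) = g²
O(Y, z) = -11 + Y² (O(Y, z) = -6 + (-5 + Y*Y) = -6 + (-5 + Y²) = -11 + Y²)
(O(-9, -7) + Z(7, C))*22 = ((-11 + (-9)²) + (-4)²)*22 = ((-11 + 81) + 16)*22 = (70 + 16)*22 = 86*22 = 1892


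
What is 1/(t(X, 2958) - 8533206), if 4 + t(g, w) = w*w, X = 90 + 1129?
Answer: 1/216554 ≈ 4.6178e-6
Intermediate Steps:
X = 1219
t(g, w) = -4 + w² (t(g, w) = -4 + w*w = -4 + w²)
1/(t(X, 2958) - 8533206) = 1/((-4 + 2958²) - 8533206) = 1/((-4 + 8749764) - 8533206) = 1/(8749760 - 8533206) = 1/216554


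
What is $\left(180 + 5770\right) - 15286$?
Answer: $-9336$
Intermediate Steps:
$\left(180 + 5770\right) - 15286 = 5950 - 15286 = -9336$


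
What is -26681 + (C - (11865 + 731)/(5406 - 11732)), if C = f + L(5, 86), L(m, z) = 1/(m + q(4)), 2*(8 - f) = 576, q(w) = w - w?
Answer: -426353562/15815 ≈ -26959.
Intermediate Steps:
q(w) = 0
f = -280 (f = 8 - ½*576 = 8 - 288 = -280)
L(m, z) = 1/m (L(m, z) = 1/(m + 0) = 1/m)
C = -1399/5 (C = -280 + 1/5 = -280 + ⅕ = -1399/5 ≈ -279.80)
-26681 + (C - (11865 + 731)/(5406 - 11732)) = -26681 + (-1399/5 - (11865 + 731)/(5406 - 11732)) = -26681 + (-1399/5 - 12596/(-6326)) = -26681 + (-1399/5 - 12596*(-1)/6326) = -26681 + (-1399/5 - 1*(-6298/3163)) = -26681 + (-1399/5 + 6298/3163) = -26681 - 4393547/15815 = -426353562/15815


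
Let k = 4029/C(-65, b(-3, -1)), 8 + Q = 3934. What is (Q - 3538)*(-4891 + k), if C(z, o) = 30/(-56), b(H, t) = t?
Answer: -24078892/5 ≈ -4.8158e+6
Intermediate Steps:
Q = 3926 (Q = -8 + 3934 = 3926)
C(z, o) = -15/28 (C(z, o) = 30*(-1/56) = -15/28)
k = -37604/5 (k = 4029/(-15/28) = 4029*(-28/15) = -37604/5 ≈ -7520.8)
(Q - 3538)*(-4891 + k) = (3926 - 3538)*(-4891 - 37604/5) = 388*(-62059/5) = -24078892/5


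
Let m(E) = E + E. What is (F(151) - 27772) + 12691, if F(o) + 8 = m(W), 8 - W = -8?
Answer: -15057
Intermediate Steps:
W = 16 (W = 8 - 1*(-8) = 8 + 8 = 16)
m(E) = 2*E
F(o) = 24 (F(o) = -8 + 2*16 = -8 + 32 = 24)
(F(151) - 27772) + 12691 = (24 - 27772) + 12691 = -27748 + 12691 = -15057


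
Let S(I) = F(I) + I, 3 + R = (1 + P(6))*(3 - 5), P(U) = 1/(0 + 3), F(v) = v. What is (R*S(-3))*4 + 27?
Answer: 163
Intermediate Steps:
P(U) = ⅓ (P(U) = 1/3 = ⅓)
R = -17/3 (R = -3 + (1 + ⅓)*(3 - 5) = -3 + (4/3)*(-2) = -3 - 8/3 = -17/3 ≈ -5.6667)
S(I) = 2*I (S(I) = I + I = 2*I)
(R*S(-3))*4 + 27 = -34*(-3)/3*4 + 27 = -17/3*(-6)*4 + 27 = 34*4 + 27 = 136 + 27 = 163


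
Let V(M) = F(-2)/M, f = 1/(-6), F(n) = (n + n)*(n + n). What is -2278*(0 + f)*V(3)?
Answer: 18224/9 ≈ 2024.9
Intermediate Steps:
F(n) = 4*n² (F(n) = (2*n)*(2*n) = 4*n²)
f = -⅙ ≈ -0.16667
V(M) = 16/M (V(M) = (4*(-2)²)/M = (4*4)/M = 16/M)
-2278*(0 + f)*V(3) = -2278*(0 - ⅙)*16/3 = -(-1139)*16*(⅓)/3 = -(-1139)*16/(3*3) = -2278*(-8/9) = 18224/9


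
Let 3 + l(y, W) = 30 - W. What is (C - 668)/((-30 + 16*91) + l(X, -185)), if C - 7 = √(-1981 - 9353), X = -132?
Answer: -661/1638 + I*√11334/1638 ≈ -0.40354 + 0.064995*I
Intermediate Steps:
C = 7 + I*√11334 (C = 7 + √(-1981 - 9353) = 7 + √(-11334) = 7 + I*√11334 ≈ 7.0 + 106.46*I)
l(y, W) = 27 - W (l(y, W) = -3 + (30 - W) = 27 - W)
(C - 668)/((-30 + 16*91) + l(X, -185)) = ((7 + I*√11334) - 668)/((-30 + 16*91) + (27 - 1*(-185))) = (-661 + I*√11334)/((-30 + 1456) + (27 + 185)) = (-661 + I*√11334)/(1426 + 212) = (-661 + I*√11334)/1638 = (-661 + I*√11334)*(1/1638) = -661/1638 + I*√11334/1638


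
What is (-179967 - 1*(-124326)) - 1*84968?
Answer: -140609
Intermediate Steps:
(-179967 - 1*(-124326)) - 1*84968 = (-179967 + 124326) - 84968 = -55641 - 84968 = -140609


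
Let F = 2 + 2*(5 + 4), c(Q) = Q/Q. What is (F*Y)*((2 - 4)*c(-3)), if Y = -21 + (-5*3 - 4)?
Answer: 1600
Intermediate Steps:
c(Q) = 1
Y = -40 (Y = -21 + (-15 - 4) = -21 - 19 = -40)
F = 20 (F = 2 + 2*9 = 2 + 18 = 20)
(F*Y)*((2 - 4)*c(-3)) = (20*(-40))*((2 - 4)*1) = -(-1600) = -800*(-2) = 1600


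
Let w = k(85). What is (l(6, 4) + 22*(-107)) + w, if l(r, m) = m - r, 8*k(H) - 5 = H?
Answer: -9379/4 ≈ -2344.8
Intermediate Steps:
k(H) = 5/8 + H/8
w = 45/4 (w = 5/8 + (⅛)*85 = 5/8 + 85/8 = 45/4 ≈ 11.250)
(l(6, 4) + 22*(-107)) + w = ((4 - 1*6) + 22*(-107)) + 45/4 = ((4 - 6) - 2354) + 45/4 = (-2 - 2354) + 45/4 = -2356 + 45/4 = -9379/4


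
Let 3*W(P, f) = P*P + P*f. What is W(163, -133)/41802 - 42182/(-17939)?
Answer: 896266267/374943039 ≈ 2.3904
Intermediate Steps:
W(P, f) = P²/3 + P*f/3 (W(P, f) = (P*P + P*f)/3 = (P² + P*f)/3 = P²/3 + P*f/3)
W(163, -133)/41802 - 42182/(-17939) = ((⅓)*163*(163 - 133))/41802 - 42182/(-17939) = ((⅓)*163*30)*(1/41802) - 42182*(-1/17939) = 1630*(1/41802) + 42182/17939 = 815/20901 + 42182/17939 = 896266267/374943039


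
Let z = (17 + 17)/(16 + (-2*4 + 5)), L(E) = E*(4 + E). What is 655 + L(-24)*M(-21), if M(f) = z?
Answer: 24835/13 ≈ 1910.4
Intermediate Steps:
z = 34/13 (z = 34/(16 + (-8 + 5)) = 34/(16 - 3) = 34/13 ≈ 2.6154)
M(f) = 34/13
655 + L(-24)*M(-21) = 655 - 24*(4 - 24)*(34/13) = 655 - 24*(-20)*(34/13) = 655 + 480*(34/13) = 655 + 16320/13 = 24835/13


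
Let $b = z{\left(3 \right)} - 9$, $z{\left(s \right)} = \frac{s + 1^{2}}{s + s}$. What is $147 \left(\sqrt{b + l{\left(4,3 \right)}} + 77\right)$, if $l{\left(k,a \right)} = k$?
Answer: $11319 + 49 i \sqrt{39} \approx 11319.0 + 306.0 i$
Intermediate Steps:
$z{\left(s \right)} = \frac{1 + s}{2 s}$ ($z{\left(s \right)} = \frac{s + 1}{2 s} = \left(1 + s\right) \frac{1}{2 s} = \frac{1 + s}{2 s}$)
$b = - \frac{25}{3}$ ($b = \frac{1 + 3}{2 \cdot 3} - 9 = \frac{1}{2} \cdot \frac{1}{3} \cdot 4 - 9 = \frac{2}{3} - 9 = - \frac{25}{3} \approx -8.3333$)
$147 \left(\sqrt{b + l{\left(4,3 \right)}} + 77\right) = 147 \left(\sqrt{- \frac{25}{3} + 4} + 77\right) = 147 \left(\sqrt{- \frac{13}{3}} + 77\right) = 147 \left(\frac{i \sqrt{39}}{3} + 77\right) = 147 \left(77 + \frac{i \sqrt{39}}{3}\right) = 11319 + 49 i \sqrt{39}$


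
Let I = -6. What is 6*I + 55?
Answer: 19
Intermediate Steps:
6*I + 55 = 6*(-6) + 55 = -36 + 55 = 19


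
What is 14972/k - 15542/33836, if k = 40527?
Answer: -3244159/36086094 ≈ -0.089900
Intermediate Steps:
14972/k - 15542/33836 = 14972/40527 - 15542/33836 = 14972*(1/40527) - 15542*1/33836 = 788/2133 - 7771/16918 = -3244159/36086094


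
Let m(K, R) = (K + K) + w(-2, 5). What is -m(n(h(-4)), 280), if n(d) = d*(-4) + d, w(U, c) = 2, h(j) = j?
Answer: -26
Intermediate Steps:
n(d) = -3*d (n(d) = -4*d + d = -3*d)
m(K, R) = 2 + 2*K (m(K, R) = (K + K) + 2 = 2*K + 2 = 2 + 2*K)
-m(n(h(-4)), 280) = -(2 + 2*(-3*(-4))) = -(2 + 2*12) = -(2 + 24) = -1*26 = -26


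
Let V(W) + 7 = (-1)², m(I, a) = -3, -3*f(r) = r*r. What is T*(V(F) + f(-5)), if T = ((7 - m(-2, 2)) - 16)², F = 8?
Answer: -516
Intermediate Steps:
f(r) = -r²/3 (f(r) = -r*r/3 = -r²/3)
V(W) = -6 (V(W) = -7 + (-1)² = -7 + 1 = -6)
T = 36 (T = ((7 - 1*(-3)) - 16)² = ((7 + 3) - 16)² = (10 - 16)² = (-6)² = 36)
T*(V(F) + f(-5)) = 36*(-6 - ⅓*(-5)²) = 36*(-6 - ⅓*25) = 36*(-6 - 25/3) = 36*(-43/3) = -516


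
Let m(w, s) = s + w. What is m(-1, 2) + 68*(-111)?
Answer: -7547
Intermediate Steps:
m(-1, 2) + 68*(-111) = (2 - 1) + 68*(-111) = 1 - 7548 = -7547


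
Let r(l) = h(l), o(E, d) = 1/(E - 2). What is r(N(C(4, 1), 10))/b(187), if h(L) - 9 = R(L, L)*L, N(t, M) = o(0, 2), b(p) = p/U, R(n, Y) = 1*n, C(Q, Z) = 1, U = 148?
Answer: 1369/187 ≈ 7.3209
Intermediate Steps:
R(n, Y) = n
b(p) = p/148
o(E, d) = 1/(-2 + E)
N(t, M) = -1/2 (N(t, M) = 1/(-2 + 0) = 1/(-2) = -1/2)
h(L) = 9 + L**2 (h(L) = 9 + L*L = 9 + L**2)
r(l) = 9 + l**2
r(N(C(4, 1), 10))/b(187) = (9 + (-1/2)**2)/(((1/148)*187)) = (9 + 1/4)/(187/148) = (37/4)*(148/187) = 1369/187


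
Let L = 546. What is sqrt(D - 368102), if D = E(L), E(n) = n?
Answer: 2*I*sqrt(91889) ≈ 606.26*I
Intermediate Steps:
D = 546
sqrt(D - 368102) = sqrt(546 - 368102) = sqrt(-367556) = 2*I*sqrt(91889)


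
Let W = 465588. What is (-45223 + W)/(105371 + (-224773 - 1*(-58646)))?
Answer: -420365/60756 ≈ -6.9189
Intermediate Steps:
(-45223 + W)/(105371 + (-224773 - 1*(-58646))) = (-45223 + 465588)/(105371 + (-224773 - 1*(-58646))) = 420365/(105371 + (-224773 + 58646)) = 420365/(105371 - 166127) = 420365/(-60756) = 420365*(-1/60756) = -420365/60756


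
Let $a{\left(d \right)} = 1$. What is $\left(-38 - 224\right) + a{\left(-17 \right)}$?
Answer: $-261$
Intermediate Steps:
$\left(-38 - 224\right) + a{\left(-17 \right)} = \left(-38 - 224\right) + 1 = -262 + 1 = -261$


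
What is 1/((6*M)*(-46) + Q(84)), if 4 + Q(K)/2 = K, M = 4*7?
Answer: -1/7568 ≈ -0.00013214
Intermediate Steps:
M = 28
Q(K) = -8 + 2*K
1/((6*M)*(-46) + Q(84)) = 1/((6*28)*(-46) + (-8 + 2*84)) = 1/(168*(-46) + (-8 + 168)) = 1/(-7728 + 160) = 1/(-7568) = -1/7568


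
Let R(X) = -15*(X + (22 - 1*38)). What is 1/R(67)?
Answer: -1/765 ≈ -0.0013072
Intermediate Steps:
R(X) = 240 - 15*X (R(X) = -15*(X + (22 - 38)) = -15*(X - 16) = -15*(-16 + X) = 240 - 15*X)
1/R(67) = 1/(240 - 15*67) = 1/(240 - 1005) = 1/(-765) = -1/765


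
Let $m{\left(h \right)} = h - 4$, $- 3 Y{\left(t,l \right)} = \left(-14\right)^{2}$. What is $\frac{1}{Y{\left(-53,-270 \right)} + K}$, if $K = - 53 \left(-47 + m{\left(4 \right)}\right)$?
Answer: $\frac{3}{7277} \approx 0.00041226$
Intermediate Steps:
$Y{\left(t,l \right)} = - \frac{196}{3}$ ($Y{\left(t,l \right)} = - \frac{\left(-14\right)^{2}}{3} = \left(- \frac{1}{3}\right) 196 = - \frac{196}{3}$)
$m{\left(h \right)} = -4 + h$
$K = 2491$ ($K = - 53 \left(-47 + \left(-4 + 4\right)\right) = - 53 \left(-47 + 0\right) = \left(-53\right) \left(-47\right) = 2491$)
$\frac{1}{Y{\left(-53,-270 \right)} + K} = \frac{1}{- \frac{196}{3} + 2491} = \frac{1}{\frac{7277}{3}} = \frac{3}{7277}$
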